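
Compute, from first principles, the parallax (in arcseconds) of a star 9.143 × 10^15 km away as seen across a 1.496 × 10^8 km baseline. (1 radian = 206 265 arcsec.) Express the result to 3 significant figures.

0.00337 arcsec

θ ≈ B/d = (1.496 × 10^8) / (9.143 × 10^15) = 1.6362 × 10^-8 rad.
In arcseconds: 1.6362 × 10^-8 × 206265 = 0.0033749″.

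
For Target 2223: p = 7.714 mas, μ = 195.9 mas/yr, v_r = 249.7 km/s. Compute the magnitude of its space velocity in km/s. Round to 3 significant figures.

277 km/s

d = 1/p = 1/0.007714″ = 129.63 pc.
μ = 195.9 mas/yr = 0.1959 ″/yr.
v_t = 4.740 μ d = 4.740 × 0.1959 × 129.63 = 120.37 km/s.
v = √(v_r² + v_t²) = √(249.7² + 120.37²) = √76839 = 277.2 km/s.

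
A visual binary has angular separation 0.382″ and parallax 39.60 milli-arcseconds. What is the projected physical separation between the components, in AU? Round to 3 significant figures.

9.65 AU

d = 1/p = 1/0.03960″ = 25.253 pc.
At distance d (pc), an angle of θ arcsec spans θ·d AU: s = 0.382 × 25.253 = 9.6466 AU.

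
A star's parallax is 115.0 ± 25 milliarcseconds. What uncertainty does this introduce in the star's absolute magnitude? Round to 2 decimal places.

M = m − 5 log₁₀ d + 5 = m + 5 log₁₀ p + 5, so ∂M/∂p = 5/(p ln 10).
σ_M = (5/ln 10) · (σ_p/p) = 2.1715 × 25/115.0 = 2.1715 × 0.21739 = 0.47206.

σ_M = 0.47 mag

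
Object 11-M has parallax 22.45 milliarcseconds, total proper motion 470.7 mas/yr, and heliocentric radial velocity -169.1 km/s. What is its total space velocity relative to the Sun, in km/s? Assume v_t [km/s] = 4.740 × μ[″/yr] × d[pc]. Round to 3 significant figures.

d = 1/p = 1/0.02245″ = 44.543 pc.
μ = 470.7 mas/yr = 0.4707 ″/yr.
v_t = 4.740 μ d = 4.740 × 0.4707 × 44.543 = 99.381 km/s.
v = √(v_r² + v_t²) = √((-169.1)² + 99.381²) = √38471.4 = 196.14 km/s.

196 km/s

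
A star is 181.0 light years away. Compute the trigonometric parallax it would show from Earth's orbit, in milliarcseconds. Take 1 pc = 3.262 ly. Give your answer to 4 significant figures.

d = 181.0 ly ÷ 3.262 = 55.487 pc.
p = 1/d = 1/55.487 = 0.018022 arcsec.
= 0.018022 × 1000 = 18.022 mas.

18.02 mas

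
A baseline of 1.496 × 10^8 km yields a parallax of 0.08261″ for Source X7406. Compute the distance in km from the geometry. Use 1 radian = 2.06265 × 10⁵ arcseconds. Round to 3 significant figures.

θ = 0.08261″ = 0.08261/206265 = 4.0050 × 10^-7 rad.
d = B/θ = (1.496 × 10^8) / (4.0050 × 10^-7) = 3.7353 × 10^14 km.

3.74 × 10^14 km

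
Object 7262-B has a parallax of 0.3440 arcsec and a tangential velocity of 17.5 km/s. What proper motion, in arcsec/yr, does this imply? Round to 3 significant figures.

1.27 arcsec/yr

d = 1/p = 1/0.3440″ = 2.907 pc.
μ = v_t / (4.74 d) = 17.5 / (4.74 × 2.907) = 17.5 / 13.779 = 1.27 ″/yr.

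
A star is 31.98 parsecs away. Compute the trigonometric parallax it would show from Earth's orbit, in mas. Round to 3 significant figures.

31.3 mas

p = 1/d = 1/31.98 = 0.03127 arcsec.
= 0.03127 × 1000 = 31.27 mas.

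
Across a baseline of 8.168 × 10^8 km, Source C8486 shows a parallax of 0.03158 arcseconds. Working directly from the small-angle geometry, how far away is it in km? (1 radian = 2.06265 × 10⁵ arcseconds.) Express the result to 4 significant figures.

θ = 0.03158″ = 0.03158/206265 = 1.5310 × 10^-7 rad.
d = B/θ = (8.168 × 10^8) / (1.5310 × 10^-7) = 5.3351 × 10^15 km.

5.335 × 10^15 km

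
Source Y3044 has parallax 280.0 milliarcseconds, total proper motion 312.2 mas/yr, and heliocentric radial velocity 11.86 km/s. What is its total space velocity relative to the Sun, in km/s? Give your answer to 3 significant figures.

d = 1/p = 1/0.2800″ = 3.5714 pc.
μ = 312.2 mas/yr = 0.3122 ″/yr.
v_t = 4.740 μ d = 4.740 × 0.3122 × 3.5714 = 5.2851 km/s.
v = √(v_r² + v_t²) = √(11.86² + 5.2851²) = √168.592 = 12.984 km/s.

13.0 km/s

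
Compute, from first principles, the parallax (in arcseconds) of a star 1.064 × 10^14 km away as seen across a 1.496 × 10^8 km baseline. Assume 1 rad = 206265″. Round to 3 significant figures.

θ ≈ B/d = (1.496 × 10^8) / (1.064 × 10^14) = 1.4060 × 10^-6 rad.
In arcseconds: 1.4060 × 10^-6 × 206265 = 0.29001″.

0.290 arcsec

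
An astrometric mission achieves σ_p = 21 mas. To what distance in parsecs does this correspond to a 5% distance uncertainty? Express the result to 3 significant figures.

2.38 pc

σ_d/d = σ_p/p, so the condition is σ_p/p ≤ 0.05, i.e. p ≥ σ_p/0.05.
p_min = 21/0.05 = 420 mas = 0.42 arcsec.
d_max = 1/p_min = 1/0.42 = 2.381 pc.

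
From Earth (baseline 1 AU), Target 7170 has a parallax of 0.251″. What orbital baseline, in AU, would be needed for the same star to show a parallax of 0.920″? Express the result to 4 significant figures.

Parallax scales linearly with baseline: p ∝ B, so B = p_target / p_Earth × 1 AU.
B = 0.920 / 0.251 = 3.6653 AU.

3.665 AU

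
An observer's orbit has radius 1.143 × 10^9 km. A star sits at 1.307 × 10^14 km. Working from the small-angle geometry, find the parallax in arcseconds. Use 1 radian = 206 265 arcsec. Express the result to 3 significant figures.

θ ≈ B/d = (1.143 × 10^9) / (1.307 × 10^14) = 8.7452 × 10^-6 rad.
In arcseconds: 8.7452 × 10^-6 × 206265 = 1.8038″.

1.80 arcsec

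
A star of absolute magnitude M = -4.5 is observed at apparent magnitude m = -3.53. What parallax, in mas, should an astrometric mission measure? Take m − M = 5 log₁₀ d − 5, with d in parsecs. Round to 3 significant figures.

m − M = -3.53 − (-4.5) = 0.97.
d = 10^((m−M)/5 + 1) = 10^1.194 = 15.631 pc.
p = 1/d = 1/15.631 = 0.063975 arcsec = 63.975 mas.

64.0 mas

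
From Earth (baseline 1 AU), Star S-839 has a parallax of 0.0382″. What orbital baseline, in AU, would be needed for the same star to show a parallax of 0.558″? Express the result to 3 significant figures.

14.6 AU

Parallax scales linearly with baseline: p ∝ B, so B = p_target / p_Earth × 1 AU.
B = 0.558 / 0.0382 = 14.607 AU.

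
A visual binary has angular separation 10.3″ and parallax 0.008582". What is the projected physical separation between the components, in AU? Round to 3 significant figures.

d = 1/p = 1/0.008582″ = 116.52 pc.
At distance d (pc), an angle of θ arcsec spans θ·d AU: s = 10.3 × 116.52 = 1200.2 AU.

1200 AU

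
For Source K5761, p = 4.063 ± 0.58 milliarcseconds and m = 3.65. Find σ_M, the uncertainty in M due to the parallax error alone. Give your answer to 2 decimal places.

M = m − 5 log₁₀ d + 5 = m + 5 log₁₀ p + 5, so ∂M/∂p = 5/(p ln 10).
σ_M = (5/ln 10) · (σ_p/p) = 2.1715 × 0.58/4.063 = 2.1715 × 0.14275 = 0.30998.

σ_M = 0.31 mag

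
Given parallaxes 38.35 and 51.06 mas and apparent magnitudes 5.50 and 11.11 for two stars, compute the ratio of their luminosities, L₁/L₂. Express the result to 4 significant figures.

d₁ = 1/p₁ = 1/0.03835″ = 26.076 pc; d₂ = 1/p₂ = 1/0.05106″ = 19.585 pc.
M₁ = m₁ − 5 log₁₀ d₁ + 5 = 5.50 − 7.0812 + 5 = 3.4188.
M₂ = 11.11 − 6.4596 + 5 = 9.6504.
L₁/L₂ = 10^(0.4(M₂ − M₁)) = 10^(0.4 × 6.2316) = 10^2.49264 = 310.91.

L₁/L₂ = 310.9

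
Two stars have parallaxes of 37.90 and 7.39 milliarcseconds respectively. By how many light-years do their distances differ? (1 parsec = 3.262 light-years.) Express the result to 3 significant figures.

355 ly

d_A = 1/0.03790″ = 26.385 pc; d_B = 1/0.007390″ = 135.32 pc.
|d_B − d_A| = |135.32 − 26.385| = 108.94 pc = 108.94 × 3.262 ly = 355.36 ly.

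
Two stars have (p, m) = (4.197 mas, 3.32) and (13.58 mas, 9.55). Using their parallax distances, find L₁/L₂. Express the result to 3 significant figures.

d₁ = 1/p₁ = 1/0.004197″ = 238.27 pc; d₂ = 1/p₂ = 1/0.01358″ = 73.638 pc.
M₁ = m₁ − 5 log₁₀ d₁ + 5 = 3.32 − 11.8853 + 5 = -3.5653.
M₂ = 9.55 − 9.3355 + 5 = 5.2145.
L₁/L₂ = 10^(0.4(M₂ − M₁)) = 10^(0.4 × 8.7798) = 10^3.51192 = 3250.3.

L₁/L₂ = 3250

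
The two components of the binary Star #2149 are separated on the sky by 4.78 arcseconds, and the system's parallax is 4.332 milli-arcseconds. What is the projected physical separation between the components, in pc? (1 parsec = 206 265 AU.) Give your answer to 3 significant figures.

d = 1/p = 1/0.004332″ = 230.84 pc.
At distance d (pc), an angle of θ arcsec spans θ·d AU: s = 4.78 × 230.84 = 1103.4 AU.
= 1103.4 / 206265 = 0.0053494 pc.

0.00535 pc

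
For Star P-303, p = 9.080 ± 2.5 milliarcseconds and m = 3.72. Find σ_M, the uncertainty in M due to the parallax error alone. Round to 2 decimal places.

M = m − 5 log₁₀ d + 5 = m + 5 log₁₀ p + 5, so ∂M/∂p = 5/(p ln 10).
σ_M = (5/ln 10) · (σ_p/p) = 2.1715 × 2.5/9.080 = 2.1715 × 0.27533 = 0.59788.

σ_M = 0.60 mag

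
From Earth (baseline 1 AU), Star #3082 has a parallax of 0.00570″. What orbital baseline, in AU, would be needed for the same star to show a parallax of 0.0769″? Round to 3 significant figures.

Parallax scales linearly with baseline: p ∝ B, so B = p_target / p_Earth × 1 AU.
B = 0.0769 / 0.00570 = 13.491 AU.

13.5 AU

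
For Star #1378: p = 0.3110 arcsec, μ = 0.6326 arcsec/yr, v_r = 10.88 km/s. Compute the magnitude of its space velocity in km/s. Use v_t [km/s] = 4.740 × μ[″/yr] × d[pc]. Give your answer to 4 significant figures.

d = 1/p = 1/0.3110″ = 3.2154 pc.
v_t = 4.740 μ d = 4.740 × 0.6326 × 3.2154 = 9.6415 km/s.
v = √(v_r² + v_t²) = √(10.88² + 9.6415²) = √211.333 = 14.537 km/s.

14.54 km/s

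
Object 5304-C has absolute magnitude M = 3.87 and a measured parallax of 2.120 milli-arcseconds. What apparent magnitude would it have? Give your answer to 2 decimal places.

m = 12.24

d = 1/p = 1/0.002120″ = 471.7 pc.
m − M = 5 log₁₀ d − 5 = 5 log₁₀(471.7) − 5 = 13.3683 − 5 = 8.3683.
m = M + (m − M) = 3.87 + 8.3683 = 12.24.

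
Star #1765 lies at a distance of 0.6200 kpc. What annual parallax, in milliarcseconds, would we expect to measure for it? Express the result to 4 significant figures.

1.613 mas

d = 0.6200 kpc = 620 pc.
p = 1/d = 1/620 = 0.0016129 arcsec.
= 0.0016129 × 1000 = 1.6129 mas.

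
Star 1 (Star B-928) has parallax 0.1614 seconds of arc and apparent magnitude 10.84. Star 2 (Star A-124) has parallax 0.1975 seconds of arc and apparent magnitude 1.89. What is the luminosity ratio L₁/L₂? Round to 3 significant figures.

L₁/L₂ = 0.000394

d₁ = 1/p₁ = 1/0.1614″ = 6.1958 pc; d₂ = 1/p₂ = 1/0.1975″ = 5.0633 pc.
M₁ = m₁ − 5 log₁₀ d₁ + 5 = 10.84 − 3.9605 + 5 = 11.8795.
M₂ = 1.89 − 3.5222 + 5 = 3.3678.
L₁/L₂ = 10^(0.4(M₂ − M₁)) = 10^(0.4 × (-8.5117)) = 10^(-3.40468) = 0.00039384.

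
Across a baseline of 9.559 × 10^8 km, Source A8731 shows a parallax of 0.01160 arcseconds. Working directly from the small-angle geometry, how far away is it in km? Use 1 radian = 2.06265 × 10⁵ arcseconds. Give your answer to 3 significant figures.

1.70 × 10^16 km

θ = 0.01160″ = 0.01160/206265 = 5.6238 × 10^-8 rad.
d = B/θ = (9.559 × 10^8) / (5.6238 × 10^-8) = 1.6997 × 10^16 km.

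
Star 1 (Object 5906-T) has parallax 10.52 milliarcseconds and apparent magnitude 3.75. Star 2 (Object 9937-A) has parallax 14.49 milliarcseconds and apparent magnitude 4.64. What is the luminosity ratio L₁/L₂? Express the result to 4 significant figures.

L₁/L₂ = 4.306

d₁ = 1/p₁ = 1/0.01052″ = 95.057 pc; d₂ = 1/p₂ = 1/0.01449″ = 69.013 pc.
M₁ = m₁ − 5 log₁₀ d₁ + 5 = 3.75 − 9.8899 + 5 = -1.1399.
M₂ = 4.64 − 9.1947 + 5 = 0.4453.
L₁/L₂ = 10^(0.4(M₂ − M₁)) = 10^(0.4 × 1.5852) = 10^0.63408 = 4.3061.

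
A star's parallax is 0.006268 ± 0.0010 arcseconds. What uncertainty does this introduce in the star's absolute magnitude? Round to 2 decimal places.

σ_M = 0.35 mag

M = m − 5 log₁₀ d + 5 = m + 5 log₁₀ p + 5, so ∂M/∂p = 5/(p ln 10).
σ_M = (5/ln 10) · (σ_p/p) = 2.1715 × 0.0010/0.006268 = 2.1715 × 0.15954 = 0.34644.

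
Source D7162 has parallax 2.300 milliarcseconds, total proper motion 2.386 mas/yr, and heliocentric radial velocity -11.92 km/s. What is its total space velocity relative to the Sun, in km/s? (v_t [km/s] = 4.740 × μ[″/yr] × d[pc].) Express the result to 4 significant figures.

d = 1/p = 1/0.002300″ = 434.78 pc.
μ = 2.386 mas/yr = 0.002386 ″/yr.
v_t = 4.740 μ d = 4.740 × 0.002386 × 434.78 = 4.9172 km/s.
v = √(v_r² + v_t²) = √((-11.92)² + 4.9172²) = √166.265 = 12.894 km/s.

12.89 km/s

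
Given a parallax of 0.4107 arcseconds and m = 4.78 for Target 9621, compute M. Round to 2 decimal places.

M = 7.85

d = 1/p = 1/0.4107″ = 2.4349 pc.
m − M = 5 log₁₀(2.4349) − 5 = 1.9324 − 5 = -3.0676.
M = m − (m − M) = 4.78 − (-3.0676) = 7.85.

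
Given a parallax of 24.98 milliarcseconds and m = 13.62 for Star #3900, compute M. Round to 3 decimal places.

d = 1/p = 1/0.02498″ = 40.032 pc.
m − M = 5 log₁₀(40.032) − 5 = 8.0120 − 5 = 3.0120.
M = m − (m − M) = 13.62 − 3.0120 = 10.608.

M = 10.608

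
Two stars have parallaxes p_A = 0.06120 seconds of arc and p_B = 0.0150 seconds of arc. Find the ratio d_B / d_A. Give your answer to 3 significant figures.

4.08

Since d = 1/p, d_B/d_A = p_A/p_B.
= 0.06120 / 0.0150 = 4.08.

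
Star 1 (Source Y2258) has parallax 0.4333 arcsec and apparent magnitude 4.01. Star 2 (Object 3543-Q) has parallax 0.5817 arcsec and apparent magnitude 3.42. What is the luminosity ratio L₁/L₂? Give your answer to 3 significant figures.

d₁ = 1/p₁ = 1/0.4333″ = 2.3079 pc; d₂ = 1/p₂ = 1/0.5817″ = 1.7191 pc.
M₁ = m₁ − 5 log₁₀ d₁ + 5 = 4.01 − 1.8161 + 5 = 7.1939.
M₂ = 3.42 − 1.1765 + 5 = 7.2435.
L₁/L₂ = 10^(0.4(M₂ − M₁)) = 10^(0.4 × 0.0496) = 10^0.01984 = 1.0467.

L₁/L₂ = 1.05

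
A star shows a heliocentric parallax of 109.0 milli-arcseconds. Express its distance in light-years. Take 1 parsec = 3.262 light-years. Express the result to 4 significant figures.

p = 109.0 milli-arcseconds = 0.1090 arcsec.
d = 1/p = 1/0.1090 = 9.1743 pc.
In light-years: 9.1743 × 3.262 = 29.927 ly.

29.93 light years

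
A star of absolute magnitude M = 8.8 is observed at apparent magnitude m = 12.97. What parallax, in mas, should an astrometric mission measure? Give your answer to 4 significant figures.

14.66 mas

m − M = 12.97 − 8.8 = 4.17.
d = 10^((m−M)/5 + 1) = 10^1.834 = 68.234 pc.
p = 1/d = 1/68.234 = 0.014655 arcsec = 14.655 mas.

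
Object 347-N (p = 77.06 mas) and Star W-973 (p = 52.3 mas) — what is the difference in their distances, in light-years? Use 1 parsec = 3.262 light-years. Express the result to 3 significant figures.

20.0 ly

d_A = 1/0.07706″ = 12.977 pc; d_B = 1/0.05230″ = 19.12 pc.
|d_B − d_A| = |19.12 − 12.977| = 6.143 pc = 6.143 × 3.262 ly = 20.038 ly.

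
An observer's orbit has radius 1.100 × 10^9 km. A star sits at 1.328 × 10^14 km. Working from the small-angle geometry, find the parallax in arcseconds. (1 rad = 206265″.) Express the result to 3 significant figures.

1.71 arcsec

θ ≈ B/d = (1.100 × 10^9) / (1.328 × 10^14) = 8.2831 × 10^-6 rad.
In arcseconds: 8.2831 × 10^-6 × 206265 = 1.7085″.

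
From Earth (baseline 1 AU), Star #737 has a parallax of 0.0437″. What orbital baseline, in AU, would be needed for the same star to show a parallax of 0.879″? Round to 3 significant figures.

20.1 AU

Parallax scales linearly with baseline: p ∝ B, so B = p_target / p_Earth × 1 AU.
B = 0.879 / 0.0437 = 20.114 AU.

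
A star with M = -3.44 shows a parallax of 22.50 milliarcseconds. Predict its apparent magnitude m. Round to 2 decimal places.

d = 1/p = 1/0.02250″ = 44.444 pc.
m − M = 5 log₁₀ d − 5 = 5 log₁₀(44.444) − 5 = 8.2391 − 5 = 3.2391.
m = M + (m − M) = -3.44 + 3.2391 = -0.20.

m = -0.20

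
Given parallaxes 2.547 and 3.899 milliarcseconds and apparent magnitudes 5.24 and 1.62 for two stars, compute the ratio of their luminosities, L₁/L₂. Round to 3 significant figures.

d₁ = 1/p₁ = 1/0.002547″ = 392.62 pc; d₂ = 1/p₂ = 1/0.003899″ = 256.48 pc.
M₁ = m₁ − 5 log₁₀ d₁ + 5 = 5.24 − 12.9699 + 5 = -2.7299.
M₂ = 1.62 − 12.0453 + 5 = -5.4253.
L₁/L₂ = 10^(0.4(M₂ − M₁)) = 10^(0.4 × (-2.6954)) = 10^(-1.07816) = 0.08353.

L₁/L₂ = 0.0835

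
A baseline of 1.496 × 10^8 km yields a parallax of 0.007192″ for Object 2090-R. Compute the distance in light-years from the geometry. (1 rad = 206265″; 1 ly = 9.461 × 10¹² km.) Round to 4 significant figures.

θ = 0.007192″ = 0.007192/206265 = 3.4868 × 10^-8 rad.
d = B/θ = (1.496 × 10^8) / (3.4868 × 10^-8) = 4.2905 × 10^15 km = (4.2905 × 10^15) / (9.461 × 10^12) ly = 453.49 ly.

453.5 ly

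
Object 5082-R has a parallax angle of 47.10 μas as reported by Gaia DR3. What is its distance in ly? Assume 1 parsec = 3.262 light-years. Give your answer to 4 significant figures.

p = 47.10 μas = 0.00004710 arcsec.
d = 1/p = 1/0.00004710 = 21231 pc.
In light-years: 21231 × 3.262 = 69256 ly.

69260 ly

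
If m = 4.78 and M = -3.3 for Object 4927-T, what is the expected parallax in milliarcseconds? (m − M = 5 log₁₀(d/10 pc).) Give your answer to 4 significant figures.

2.421 mas

m − M = 4.78 − (-3.3) = 8.08.
d = 10^((m−M)/5 + 1) = 10^2.616 = 413.05 pc.
p = 1/d = 1/413.05 = 0.002421 arcsec = 2.421 mas.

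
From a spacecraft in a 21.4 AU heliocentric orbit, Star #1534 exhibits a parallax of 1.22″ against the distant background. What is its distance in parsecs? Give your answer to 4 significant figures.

17.54 pc

With baseline B (in AU) and parallax p (in arcsec), d = B/p parsecs.
d = 21.4 / 1.22 = 17.541 pc.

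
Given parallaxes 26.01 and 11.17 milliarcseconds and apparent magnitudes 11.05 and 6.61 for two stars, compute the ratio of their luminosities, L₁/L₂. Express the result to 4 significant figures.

L₁/L₂ = 0.003089

d₁ = 1/p₁ = 1/0.02601″ = 38.447 pc; d₂ = 1/p₂ = 1/0.01117″ = 89.526 pc.
M₁ = m₁ − 5 log₁₀ d₁ + 5 = 11.05 − 7.9243 + 5 = 8.1257.
M₂ = 6.61 − 9.7597 + 5 = 1.8503.
L₁/L₂ = 10^(0.4(M₂ − M₁)) = 10^(0.4 × (-6.2754)) = 10^(-2.51016) = 0.0030892.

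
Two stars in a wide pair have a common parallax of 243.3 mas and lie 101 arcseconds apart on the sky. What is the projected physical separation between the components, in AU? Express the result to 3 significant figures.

415 AU

d = 1/p = 1/0.2433″ = 4.1102 pc.
At distance d (pc), an angle of θ arcsec spans θ·d AU: s = 101 × 4.1102 = 415.13 AU.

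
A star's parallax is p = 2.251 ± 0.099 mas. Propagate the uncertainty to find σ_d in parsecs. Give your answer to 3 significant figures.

19.5 pc

d = 1/p, so σ_d = σ_p / p².
σ_d = 0.0000990 / (0.002251)² = 0.0000990 / 0.000005067 = 19.538 pc.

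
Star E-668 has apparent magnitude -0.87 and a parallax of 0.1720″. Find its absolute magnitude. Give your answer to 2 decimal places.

M = 0.31

d = 1/p = 1/0.1720″ = 5.814 pc.
m − M = 5 log₁₀(5.814) − 5 = 3.8224 − 5 = -1.1776.
M = m − (m − M) = -0.87 − (-1.1776) = 0.31.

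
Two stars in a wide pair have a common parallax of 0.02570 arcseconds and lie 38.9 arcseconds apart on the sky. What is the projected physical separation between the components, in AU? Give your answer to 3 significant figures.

1510 AU

d = 1/p = 1/0.02570″ = 38.911 pc.
At distance d (pc), an angle of θ arcsec spans θ·d AU: s = 38.9 × 38.911 = 1513.6 AU.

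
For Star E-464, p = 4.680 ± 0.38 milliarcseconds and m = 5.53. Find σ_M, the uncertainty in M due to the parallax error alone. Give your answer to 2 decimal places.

M = m − 5 log₁₀ d + 5 = m + 5 log₁₀ p + 5, so ∂M/∂p = 5/(p ln 10).
σ_M = (5/ln 10) · (σ_p/p) = 2.1715 × 0.38/4.680 = 2.1715 × 0.081197 = 0.17632.

σ_M = 0.18 mag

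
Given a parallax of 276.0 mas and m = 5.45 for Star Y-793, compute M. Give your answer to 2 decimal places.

d = 1/p = 1/0.2760″ = 3.6232 pc.
m − M = 5 log₁₀(3.6232) − 5 = 2.7955 − 5 = -2.2045.
M = m − (m − M) = 5.45 − (-2.2045) = 7.65.

M = 7.65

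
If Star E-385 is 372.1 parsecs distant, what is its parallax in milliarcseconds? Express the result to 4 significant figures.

2.687 mas

p = 1/d = 1/372.1 = 0.0026874 arcsec.
= 0.0026874 × 1000 = 2.6874 mas.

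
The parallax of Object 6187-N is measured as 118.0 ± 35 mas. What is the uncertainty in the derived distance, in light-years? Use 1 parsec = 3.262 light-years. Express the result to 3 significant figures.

8.20 ly

d = 1/p, so σ_d = σ_p / p².
σ_d = 0.0350 / (0.1180)² = 0.0350 / 0.013924 = 2.5136 pc = 2.5136 × 3.262 ly = 8.1994 ly.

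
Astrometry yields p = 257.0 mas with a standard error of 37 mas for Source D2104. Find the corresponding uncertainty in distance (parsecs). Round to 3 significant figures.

0.560 pc

d = 1/p, so σ_d = σ_p / p².
σ_d = 0.0370 / (0.2570)² = 0.0370 / 0.066049 = 0.56019 pc.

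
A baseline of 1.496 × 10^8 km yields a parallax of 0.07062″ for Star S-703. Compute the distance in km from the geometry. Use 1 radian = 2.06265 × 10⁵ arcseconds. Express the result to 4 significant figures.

θ = 0.07062″ = 0.07062/206265 = 3.4238 × 10^-7 rad.
d = B/θ = (1.496 × 10^8) / (3.4238 × 10^-7) = 4.3694 × 10^14 km.

4.369 × 10^14 km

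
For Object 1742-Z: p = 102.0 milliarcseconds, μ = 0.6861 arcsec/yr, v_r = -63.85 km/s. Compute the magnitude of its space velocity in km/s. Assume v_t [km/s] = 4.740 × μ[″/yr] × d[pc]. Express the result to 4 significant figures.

d = 1/p = 1/0.1020″ = 9.8039 pc.
v_t = 4.740 μ d = 4.740 × 0.6861 × 9.8039 = 31.883 km/s.
v = √(v_r² + v_t²) = √((-63.85)² + 31.883²) = √5093.35 = 71.368 km/s.

71.37 km/s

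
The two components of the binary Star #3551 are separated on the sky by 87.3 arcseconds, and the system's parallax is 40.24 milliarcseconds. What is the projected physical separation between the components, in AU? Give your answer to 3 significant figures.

2170 AU

d = 1/p = 1/0.04024″ = 24.851 pc.
At distance d (pc), an angle of θ arcsec spans θ·d AU: s = 87.3 × 24.851 = 2169.5 AU.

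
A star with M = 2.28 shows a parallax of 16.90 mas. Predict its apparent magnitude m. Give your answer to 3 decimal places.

m = 6.141

d = 1/p = 1/0.01690″ = 59.172 pc.
m − M = 5 log₁₀ d − 5 = 5 log₁₀(59.172) − 5 = 8.8606 − 5 = 3.8606.
m = M + (m − M) = 2.28 + 3.8606 = 6.141.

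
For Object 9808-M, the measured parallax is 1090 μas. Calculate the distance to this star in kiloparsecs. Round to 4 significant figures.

p = 1090 μas = 0.001090 arcsec.
d = 1/p = 1/0.001090 = 917.43 pc.
= 0.91743 kpc.

0.9174 kpc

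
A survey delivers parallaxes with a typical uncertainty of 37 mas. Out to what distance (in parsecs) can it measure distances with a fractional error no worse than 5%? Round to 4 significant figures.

1.351 pc

σ_d/d = σ_p/p, so the condition is σ_p/p ≤ 0.05, i.e. p ≥ σ_p/0.05.
p_min = 37/0.05 = 740 mas = 0.74 arcsec.
d_max = 1/p_min = 1/0.74 = 1.3514 pc.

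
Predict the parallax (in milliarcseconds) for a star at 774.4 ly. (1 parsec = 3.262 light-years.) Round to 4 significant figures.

4.212 mas

d = 774.4 ly ÷ 3.262 = 237.4 pc.
p = 1/d = 1/237.4 = 0.0042123 arcsec.
= 0.0042123 × 1000 = 4.2123 mas.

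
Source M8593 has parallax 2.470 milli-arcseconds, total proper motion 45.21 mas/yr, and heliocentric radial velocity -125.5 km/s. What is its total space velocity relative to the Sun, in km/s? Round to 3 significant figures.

153 km/s

d = 1/p = 1/0.002470″ = 404.86 pc.
μ = 45.21 mas/yr = 0.04521 ″/yr.
v_t = 4.740 μ d = 4.740 × 0.04521 × 404.86 = 86.76 km/s.
v = √(v_r² + v_t²) = √((-125.5)² + 86.76²) = √23277.5 = 152.57 km/s.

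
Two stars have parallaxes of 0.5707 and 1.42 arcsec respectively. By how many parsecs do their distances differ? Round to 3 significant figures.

1.05 pc

d_A = 1/0.5707″ = 1.7522 pc; d_B = 1/1.420″ = 0.70423 pc.
|d_B − d_A| = |0.70423 − 1.7522| = 1.048 pc.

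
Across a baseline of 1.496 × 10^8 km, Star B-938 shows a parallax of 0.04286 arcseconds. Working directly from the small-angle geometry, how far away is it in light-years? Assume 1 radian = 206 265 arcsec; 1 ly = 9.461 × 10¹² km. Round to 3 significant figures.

θ = 0.04286″ = 0.04286/206265 = 2.0779 × 10^-7 rad.
d = B/θ = (1.496 × 10^8) / (2.0779 × 10^-7) = 7.1996 × 10^14 km = (7.1996 × 10^14) / (9.461 × 10^12) ly = 76.098 ly.

76.1 ly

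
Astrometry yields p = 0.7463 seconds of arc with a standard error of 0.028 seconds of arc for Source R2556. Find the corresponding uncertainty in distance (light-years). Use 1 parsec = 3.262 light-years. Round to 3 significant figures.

0.164 ly

d = 1/p, so σ_d = σ_p / p².
σ_d = 0.0280 / (0.7463)² = 0.0280 / 0.55696 = 0.050273 pc = 0.050273 × 3.262 ly = 0.16399 ly.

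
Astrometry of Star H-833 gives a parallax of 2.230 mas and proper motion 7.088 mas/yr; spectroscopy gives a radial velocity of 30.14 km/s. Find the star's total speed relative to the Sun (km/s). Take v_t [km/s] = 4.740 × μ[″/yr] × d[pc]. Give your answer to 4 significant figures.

d = 1/p = 1/0.002230″ = 448.43 pc.
μ = 7.088 mas/yr = 0.007088 ″/yr.
v_t = 4.740 μ d = 4.740 × 0.007088 × 448.43 = 15.066 km/s.
v = √(v_r² + v_t²) = √(30.14² + 15.066²) = √1135.4 = 33.696 km/s.

33.70 km/s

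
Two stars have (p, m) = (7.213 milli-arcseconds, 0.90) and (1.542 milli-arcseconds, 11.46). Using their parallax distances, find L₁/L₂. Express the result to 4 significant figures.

L₁/L₂ = 765.5

d₁ = 1/p₁ = 1/0.007213″ = 138.64 pc; d₂ = 1/p₂ = 1/0.001542″ = 648.51 pc.
M₁ = m₁ − 5 log₁₀ d₁ + 5 = 0.90 − 10.7094 + 5 = -4.8094.
M₂ = 11.46 − 14.0596 + 5 = 2.4004.
L₁/L₂ = 10^(0.4(M₂ − M₁)) = 10^(0.4 × 7.2098) = 10^2.88392 = 765.46.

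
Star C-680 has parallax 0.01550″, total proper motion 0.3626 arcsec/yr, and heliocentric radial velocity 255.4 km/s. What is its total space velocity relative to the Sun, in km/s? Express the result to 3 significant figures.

278 km/s

d = 1/p = 1/0.01550″ = 64.516 pc.
v_t = 4.740 μ d = 4.740 × 0.3626 × 64.516 = 110.89 km/s.
v = √(v_r² + v_t²) = √(255.4² + 110.89²) = √77525.8 = 278.43 km/s.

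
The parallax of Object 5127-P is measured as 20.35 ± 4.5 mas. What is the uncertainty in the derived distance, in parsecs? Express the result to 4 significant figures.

10.87 pc

d = 1/p, so σ_d = σ_p / p².
σ_d = 0.00450 / (0.02035)² = 0.00450 / 0.00041412 = 10.866 pc.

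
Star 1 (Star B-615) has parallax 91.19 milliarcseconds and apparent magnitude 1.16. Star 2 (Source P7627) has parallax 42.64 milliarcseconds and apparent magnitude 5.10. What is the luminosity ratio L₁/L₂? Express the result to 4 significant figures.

d₁ = 1/p₁ = 1/0.09119″ = 10.966 pc; d₂ = 1/p₂ = 1/0.04264″ = 23.452 pc.
M₁ = m₁ − 5 log₁₀ d₁ + 5 = 1.16 − 5.2002 + 5 = 0.9598.
M₂ = 5.10 − 6.8509 + 5 = 3.2491.
L₁/L₂ = 10^(0.4(M₂ − M₁)) = 10^(0.4 × 2.2893) = 10^0.91572 = 8.2361.

L₁/L₂ = 8.236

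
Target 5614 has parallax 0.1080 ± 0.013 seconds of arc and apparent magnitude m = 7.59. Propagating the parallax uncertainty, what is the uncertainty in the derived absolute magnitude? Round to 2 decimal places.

σ_M = 0.26 mag

M = m − 5 log₁₀ d + 5 = m + 5 log₁₀ p + 5, so ∂M/∂p = 5/(p ln 10).
σ_M = (5/ln 10) · (σ_p/p) = 2.1715 × 0.013/0.1080 = 2.1715 × 0.12037 = 0.26138.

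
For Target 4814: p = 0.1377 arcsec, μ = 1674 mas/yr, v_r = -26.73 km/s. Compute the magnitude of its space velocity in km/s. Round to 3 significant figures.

d = 1/p = 1/0.1377″ = 7.2622 pc.
μ = 1674 mas/yr = 1.674 ″/yr.
v_t = 4.740 μ d = 4.740 × 1.674 × 7.2622 = 57.624 km/s.
v = √(v_r² + v_t²) = √((-26.73)² + 57.624²) = √4035.02 = 63.522 km/s.

63.5 km/s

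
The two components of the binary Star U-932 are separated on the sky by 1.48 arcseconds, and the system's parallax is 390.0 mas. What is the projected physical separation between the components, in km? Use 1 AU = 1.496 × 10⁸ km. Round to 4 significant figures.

5.677 × 10^8 km

d = 1/p = 1/0.3900″ = 2.5641 pc.
At distance d (pc), an angle of θ arcsec spans θ·d AU: s = 1.48 × 2.5641 = 3.7949 AU.
= 3.7949 × 1.496 × 10⁸ km = 5.6772 × 10^8 km.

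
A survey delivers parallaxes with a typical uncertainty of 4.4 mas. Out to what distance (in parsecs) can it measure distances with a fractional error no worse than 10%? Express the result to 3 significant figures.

σ_d/d = σ_p/p, so the condition is σ_p/p ≤ 0.10, i.e. p ≥ σ_p/0.10.
p_min = 4.4/0.10 = 44 mas = 0.044 arcsec.
d_max = 1/p_min = 1/0.044 = 22.727 pc.

22.7 pc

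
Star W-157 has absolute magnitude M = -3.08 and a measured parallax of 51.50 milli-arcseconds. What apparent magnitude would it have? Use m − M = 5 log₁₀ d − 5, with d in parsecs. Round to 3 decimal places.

m = -1.639

d = 1/p = 1/0.05150″ = 19.417 pc.
m − M = 5 log₁₀ d − 5 = 5 log₁₀(19.417) − 5 = 6.4409 − 5 = 1.4409.
m = M + (m − M) = -3.08 + 1.4409 = -1.639.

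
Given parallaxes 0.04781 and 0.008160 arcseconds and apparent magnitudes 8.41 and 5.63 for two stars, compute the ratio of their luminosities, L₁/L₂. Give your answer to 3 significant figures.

d₁ = 1/p₁ = 1/0.04781″ = 20.916 pc; d₂ = 1/p₂ = 1/0.008160″ = 122.55 pc.
M₁ = m₁ − 5 log₁₀ d₁ + 5 = 8.41 − 6.6024 + 5 = 6.8076.
M₂ = 5.63 − 10.4416 + 5 = 0.1884.
L₁/L₂ = 10^(0.4(M₂ − M₁)) = 10^(0.4 × (-6.6192)) = 10^(-2.64768) = 0.0022507.

L₁/L₂ = 0.00225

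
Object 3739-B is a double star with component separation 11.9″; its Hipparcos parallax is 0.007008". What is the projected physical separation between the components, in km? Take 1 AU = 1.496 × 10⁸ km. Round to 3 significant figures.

d = 1/p = 1/0.007008″ = 142.69 pc.
At distance d (pc), an angle of θ arcsec spans θ·d AU: s = 11.9 × 142.69 = 1698 AU.
= 1698 × 1.496 × 10⁸ km = 2.5402 × 10^11 km.

2.54 × 10^11 km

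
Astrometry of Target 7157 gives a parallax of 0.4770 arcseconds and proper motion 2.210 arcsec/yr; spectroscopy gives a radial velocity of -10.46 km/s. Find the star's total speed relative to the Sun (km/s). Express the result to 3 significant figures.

24.3 km/s

d = 1/p = 1/0.4770″ = 2.0964 pc.
v_t = 4.740 μ d = 4.740 × 2.210 × 2.0964 = 21.961 km/s.
v = √(v_r² + v_t²) = √((-10.46)² + 21.961²) = √591.697 = 24.325 km/s.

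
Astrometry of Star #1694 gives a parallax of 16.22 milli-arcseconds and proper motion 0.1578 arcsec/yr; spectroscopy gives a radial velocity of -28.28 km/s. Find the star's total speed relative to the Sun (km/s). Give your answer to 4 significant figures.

54.10 km/s

d = 1/p = 1/0.01622″ = 61.652 pc.
v_t = 4.740 μ d = 4.740 × 0.1578 × 61.652 = 46.114 km/s.
v = √(v_r² + v_t²) = √((-28.28)² + 46.114²) = √2926.26 = 54.095 km/s.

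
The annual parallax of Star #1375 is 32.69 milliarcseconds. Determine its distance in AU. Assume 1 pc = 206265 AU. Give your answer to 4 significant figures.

6.310 × 10^6 AU

p = 32.69 milliarcseconds = 0.03269 arcsec.
d = 1/p = 1/0.03269 = 30.59 pc.
In AU: 30.59 × 206265 = 6.3096 × 10^6 AU.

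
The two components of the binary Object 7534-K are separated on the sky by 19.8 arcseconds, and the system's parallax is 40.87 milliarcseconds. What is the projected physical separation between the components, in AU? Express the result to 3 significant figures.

d = 1/p = 1/0.04087″ = 24.468 pc.
At distance d (pc), an angle of θ arcsec spans θ·d AU: s = 19.8 × 24.468 = 484.47 AU.

484 AU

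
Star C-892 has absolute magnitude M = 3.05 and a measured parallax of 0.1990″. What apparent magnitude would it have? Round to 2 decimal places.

m = 1.56

d = 1/p = 1/0.1990″ = 5.0251 pc.
m − M = 5 log₁₀ d − 5 = 5 log₁₀(5.0251) − 5 = 3.5057 − 5 = -1.4943.
m = M + (m − M) = 3.05 + (-1.4943) = 1.56.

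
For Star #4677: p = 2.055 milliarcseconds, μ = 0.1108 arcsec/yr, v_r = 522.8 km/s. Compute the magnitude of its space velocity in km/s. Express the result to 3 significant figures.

d = 1/p = 1/0.002055″ = 486.62 pc.
v_t = 4.740 μ d = 4.740 × 0.1108 × 486.62 = 255.57 km/s.
v = √(v_r² + v_t²) = √(522.8² + 255.57²) = √338636 = 581.92 km/s.

582 km/s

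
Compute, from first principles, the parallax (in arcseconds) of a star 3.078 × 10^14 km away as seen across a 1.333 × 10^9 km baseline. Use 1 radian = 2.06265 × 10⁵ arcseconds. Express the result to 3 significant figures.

0.893 arcsec

θ ≈ B/d = (1.333 × 10^9) / (3.078 × 10^14) = 4.3307 × 10^-6 rad.
In arcseconds: 4.3307 × 10^-6 × 206265 = 0.89327″.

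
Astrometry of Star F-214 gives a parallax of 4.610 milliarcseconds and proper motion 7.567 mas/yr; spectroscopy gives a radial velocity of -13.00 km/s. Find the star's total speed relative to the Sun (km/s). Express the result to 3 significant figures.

15.2 km/s

d = 1/p = 1/0.004610″ = 216.92 pc.
μ = 7.567 mas/yr = 0.007567 ″/yr.
v_t = 4.740 μ d = 4.740 × 0.007567 × 216.92 = 7.7804 km/s.
v = √(v_r² + v_t²) = √((-13.00)² + 7.7804²) = √229.535 = 15.15 km/s.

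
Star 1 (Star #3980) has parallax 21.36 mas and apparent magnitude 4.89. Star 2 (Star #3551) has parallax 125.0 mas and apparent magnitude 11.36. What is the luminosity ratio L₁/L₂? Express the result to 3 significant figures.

L₁/L₂ = 13300

d₁ = 1/p₁ = 1/0.02136″ = 46.816 pc; d₂ = 1/p₂ = 1/0.1250″ = 8 pc.
M₁ = m₁ − 5 log₁₀ d₁ + 5 = 4.89 − 8.3520 + 5 = 1.5380.
M₂ = 11.36 − 4.5154 + 5 = 11.8446.
L₁/L₂ = 10^(0.4(M₂ − M₁)) = 10^(0.4 × 10.3066) = 10^4.12264 = 13263.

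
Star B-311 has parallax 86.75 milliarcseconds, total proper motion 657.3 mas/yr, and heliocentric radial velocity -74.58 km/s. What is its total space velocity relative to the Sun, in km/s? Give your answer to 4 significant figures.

82.78 km/s

d = 1/p = 1/0.08675″ = 11.527 pc.
μ = 657.3 mas/yr = 0.6573 ″/yr.
v_t = 4.740 μ d = 4.740 × 0.6573 × 11.527 = 35.914 km/s.
v = √(v_r² + v_t²) = √((-74.58)² + 35.914²) = √6851.99 = 82.777 km/s.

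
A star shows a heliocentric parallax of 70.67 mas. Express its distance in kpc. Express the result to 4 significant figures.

p = 70.67 mas = 0.07067 arcsec.
d = 1/p = 1/0.07067 = 14.15 pc.
= 0.01415 kpc.

0.01415 kpc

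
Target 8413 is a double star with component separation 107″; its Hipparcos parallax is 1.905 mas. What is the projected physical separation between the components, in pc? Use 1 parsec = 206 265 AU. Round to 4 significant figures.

0.2723 pc

d = 1/p = 1/0.001905″ = 524.93 pc.
At distance d (pc), an angle of θ arcsec spans θ·d AU: s = 107 × 524.93 = 56168 AU.
= 56168 / 206265 = 0.27231 pc.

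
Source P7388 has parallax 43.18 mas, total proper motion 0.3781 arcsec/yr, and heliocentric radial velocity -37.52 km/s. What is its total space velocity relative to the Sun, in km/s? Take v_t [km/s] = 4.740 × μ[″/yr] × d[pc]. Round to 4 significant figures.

55.95 km/s

d = 1/p = 1/0.04318″ = 23.159 pc.
v_t = 4.740 μ d = 4.740 × 0.3781 × 23.159 = 41.505 km/s.
v = √(v_r² + v_t²) = √((-37.52)² + 41.505²) = √3130.42 = 55.95 km/s.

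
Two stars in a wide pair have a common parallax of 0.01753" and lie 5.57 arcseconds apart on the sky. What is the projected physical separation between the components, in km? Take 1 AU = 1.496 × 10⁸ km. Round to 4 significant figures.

d = 1/p = 1/0.01753″ = 57.045 pc.
At distance d (pc), an angle of θ arcsec spans θ·d AU: s = 5.57 × 57.045 = 317.74 AU.
= 317.74 × 1.496 × 10⁸ km = 4.7534 × 10^10 km.

4.753 × 10^10 km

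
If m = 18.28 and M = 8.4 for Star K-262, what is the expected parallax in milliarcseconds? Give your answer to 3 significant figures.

m − M = 18.28 − 8.4 = 9.88.
d = 10^((m−M)/5 + 1) = 10^2.976 = 946.24 pc.
p = 1/d = 1/946.24 = 0.0010568 arcsec = 1.0568 mas.

1.06 mas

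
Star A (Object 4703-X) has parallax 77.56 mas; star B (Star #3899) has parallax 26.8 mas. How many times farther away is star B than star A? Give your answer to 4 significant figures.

2.894

Since d = 1/p, d_B/d_A = p_A/p_B.
= 77.56 / 26.8 = 2.894.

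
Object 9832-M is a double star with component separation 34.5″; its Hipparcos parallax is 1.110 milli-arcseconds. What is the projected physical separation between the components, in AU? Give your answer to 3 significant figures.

31100 AU

d = 1/p = 1/0.001110″ = 900.9 pc.
At distance d (pc), an angle of θ arcsec spans θ·d AU: s = 34.5 × 900.9 = 31081 AU.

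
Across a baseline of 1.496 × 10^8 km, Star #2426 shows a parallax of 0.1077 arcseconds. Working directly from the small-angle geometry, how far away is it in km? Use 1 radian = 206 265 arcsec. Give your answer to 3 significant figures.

2.87 × 10^14 km

θ = 0.1077″ = 0.1077/206265 = 5.2214 × 10^-7 rad.
d = B/θ = (1.496 × 10^8) / (5.2214 × 10^-7) = 2.8651 × 10^14 km.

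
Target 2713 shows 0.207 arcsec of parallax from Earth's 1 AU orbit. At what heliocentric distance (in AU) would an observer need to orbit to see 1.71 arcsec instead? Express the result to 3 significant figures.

Parallax scales linearly with baseline: p ∝ B, so B = p_target / p_Earth × 1 AU.
B = 1.71 / 0.207 = 8.2609 AU.

8.26 AU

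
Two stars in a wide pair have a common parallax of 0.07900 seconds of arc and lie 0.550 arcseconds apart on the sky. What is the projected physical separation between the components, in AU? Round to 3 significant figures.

6.96 AU

d = 1/p = 1/0.07900″ = 12.658 pc.
At distance d (pc), an angle of θ arcsec spans θ·d AU: s = 0.550 × 12.658 = 6.9619 AU.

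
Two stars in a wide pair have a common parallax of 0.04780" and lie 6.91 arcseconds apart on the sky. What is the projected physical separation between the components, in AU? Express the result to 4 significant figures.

144.6 AU

d = 1/p = 1/0.04780″ = 20.921 pc.
At distance d (pc), an angle of θ arcsec spans θ·d AU: s = 6.91 × 20.921 = 144.56 AU.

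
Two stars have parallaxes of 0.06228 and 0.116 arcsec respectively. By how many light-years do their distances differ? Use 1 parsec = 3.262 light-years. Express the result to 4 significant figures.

24.26 ly

d_A = 1/0.06228″ = 16.057 pc; d_B = 1/0.1160″ = 8.6207 pc.
|d_B − d_A| = |8.6207 − 16.057| = 7.4363 pc = 7.4363 × 3.262 ly = 24.257 ly.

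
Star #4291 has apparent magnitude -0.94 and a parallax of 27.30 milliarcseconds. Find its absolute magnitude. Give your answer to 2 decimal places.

d = 1/p = 1/0.02730″ = 36.63 pc.
m − M = 5 log₁₀(36.63) − 5 = 7.8192 − 5 = 2.8192.
M = m − (m − M) = -0.94 − 2.8192 = -3.76.

M = -3.76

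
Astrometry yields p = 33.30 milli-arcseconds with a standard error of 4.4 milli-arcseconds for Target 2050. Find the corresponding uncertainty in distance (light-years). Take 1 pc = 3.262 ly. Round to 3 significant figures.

d = 1/p, so σ_d = σ_p / p².
σ_d = 0.00440 / (0.03330)² = 0.00440 / 0.0011089 = 3.9679 pc = 3.9679 × 3.262 ly = 12.943 ly.

12.9 ly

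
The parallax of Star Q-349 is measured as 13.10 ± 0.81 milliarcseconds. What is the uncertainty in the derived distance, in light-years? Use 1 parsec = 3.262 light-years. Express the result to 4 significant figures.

15.40 ly

d = 1/p, so σ_d = σ_p / p².
σ_d = 0.000810 / (0.01310)² = 0.000810 / 0.00017161 = 4.72 pc = 4.72 × 3.262 ly = 15.397 ly.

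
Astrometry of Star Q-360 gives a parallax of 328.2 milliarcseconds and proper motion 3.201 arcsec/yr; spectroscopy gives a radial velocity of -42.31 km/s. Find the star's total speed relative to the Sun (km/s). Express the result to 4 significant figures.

62.67 km/s

d = 1/p = 1/0.3282″ = 3.0469 pc.
v_t = 4.740 μ d = 4.740 × 3.201 × 3.0469 = 46.23 km/s.
v = √(v_r² + v_t²) = √((-42.31)² + 46.23²) = √3927.35 = 62.669 km/s.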